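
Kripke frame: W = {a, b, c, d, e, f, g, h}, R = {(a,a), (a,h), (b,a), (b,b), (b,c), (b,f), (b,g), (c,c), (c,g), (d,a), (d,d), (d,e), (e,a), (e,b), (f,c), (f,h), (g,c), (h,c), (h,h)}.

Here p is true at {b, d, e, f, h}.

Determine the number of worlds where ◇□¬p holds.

a: successors {a, h}; □¬p there: a:F, h:F. ✗
b: successors {a, b, c, f, g}; □¬p there: a:F, b:F, c:T, f:F, g:T. ✓
c: successors {c, g}; □¬p there: c:T, g:T. ✓
d: successors {a, d, e}; □¬p there: a:F, d:F, e:F. ✗
e: successors {a, b}; □¬p there: a:F, b:F. ✗
f: successors {c, h}; □¬p there: c:T, h:F. ✓
g: successors {c}; □¬p there: c:T. ✓
h: successors {c, h}; □¬p there: c:T, h:F. ✓
Satisfying worlds: {b, c, f, g, h}.

5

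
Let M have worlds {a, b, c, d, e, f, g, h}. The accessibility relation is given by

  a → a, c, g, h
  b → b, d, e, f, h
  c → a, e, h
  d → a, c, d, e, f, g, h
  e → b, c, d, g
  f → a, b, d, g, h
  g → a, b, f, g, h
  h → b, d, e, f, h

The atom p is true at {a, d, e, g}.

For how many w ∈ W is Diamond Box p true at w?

a: successors {a, c, g, h}; Box p there: a:F, c:F, g:F, h:F. ✗
b: successors {b, d, e, f, h}; Box p there: b:F, d:F, e:F, f:F, h:F. ✗
c: successors {a, e, h}; Box p there: a:F, e:F, h:F. ✗
d: successors {a, c, d, e, f, g, h}; Box p there: a:F, c:F, d:F, e:F, f:F, g:F, h:F. ✗
e: successors {b, c, d, g}; Box p there: b:F, c:F, d:F, g:F. ✗
f: successors {a, b, d, g, h}; Box p there: a:F, b:F, d:F, g:F, h:F. ✗
g: successors {a, b, f, g, h}; Box p there: a:F, b:F, f:F, g:F, h:F. ✗
h: successors {b, d, e, f, h}; Box p there: b:F, d:F, e:F, f:F, h:F. ✗
Satisfying worlds: ∅.

0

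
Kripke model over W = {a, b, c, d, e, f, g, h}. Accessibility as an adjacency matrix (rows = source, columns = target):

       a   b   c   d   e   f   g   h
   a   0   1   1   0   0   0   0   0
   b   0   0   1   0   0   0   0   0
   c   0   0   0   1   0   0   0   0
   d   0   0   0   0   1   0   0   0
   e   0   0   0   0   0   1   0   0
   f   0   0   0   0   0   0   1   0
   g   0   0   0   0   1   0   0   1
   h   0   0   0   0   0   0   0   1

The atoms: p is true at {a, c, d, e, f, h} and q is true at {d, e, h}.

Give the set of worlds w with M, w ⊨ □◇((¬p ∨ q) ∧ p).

a: successors {b, c}; ◇((¬p ∨ q) ∧ p) there: b:F, c:T. ✗
b: successors {c}; ◇((¬p ∨ q) ∧ p) there: c:T. ✓
c: successors {d}; ◇((¬p ∨ q) ∧ p) there: d:T. ✓
d: successors {e}; ◇((¬p ∨ q) ∧ p) there: e:F. ✗
e: successors {f}; ◇((¬p ∨ q) ∧ p) there: f:F. ✗
f: successors {g}; ◇((¬p ∨ q) ∧ p) there: g:T. ✓
g: successors {e, h}; ◇((¬p ∨ q) ∧ p) there: e:F, h:T. ✗
h: successors {h}; ◇((¬p ∨ q) ∧ p) there: h:T. ✓

{b, c, f, h}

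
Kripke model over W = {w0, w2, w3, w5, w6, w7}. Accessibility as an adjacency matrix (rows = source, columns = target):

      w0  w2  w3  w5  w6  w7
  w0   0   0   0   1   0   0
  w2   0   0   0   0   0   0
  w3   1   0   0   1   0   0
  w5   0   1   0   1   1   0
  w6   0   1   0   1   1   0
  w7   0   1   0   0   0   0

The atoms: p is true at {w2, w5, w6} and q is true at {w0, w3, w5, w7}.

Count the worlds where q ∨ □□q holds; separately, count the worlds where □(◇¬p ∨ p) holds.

5 and 5

For q ∨ □□q:
w0: q is T, □□q is F. ✓
w2: q is F, □□q is T. ✓
w3: q is T, □□q is F. ✓
w5: q is T, □□q is F. ✓
w6: q is F, □□q is F. ✗
w7: q is T, □□q is T. ✓
— 5 worlds.
For □(◇¬p ∨ p):
w0: successors {w5}; ◇¬p ∨ p there: w5:T. ✓
w2: no successors, so □(◇¬p ∨ p) holds vacuously. ✓
w3: successors {w0, w5}; ◇¬p ∨ p there: w0:F, w5:T. ✗
w5: successors {w2, w5, w6}; ◇¬p ∨ p there: w2:T, w5:T, w6:T. ✓
w6: successors {w2, w5, w6}; ◇¬p ∨ p there: w2:T, w5:T, w6:T. ✓
w7: successors {w2}; ◇¬p ∨ p there: w2:T. ✓
— 5 worlds.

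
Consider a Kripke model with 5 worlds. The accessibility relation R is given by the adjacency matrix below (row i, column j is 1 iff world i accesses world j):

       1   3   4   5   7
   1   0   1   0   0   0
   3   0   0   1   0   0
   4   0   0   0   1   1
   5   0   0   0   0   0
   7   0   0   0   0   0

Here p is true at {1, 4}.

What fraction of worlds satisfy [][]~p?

1: successors {3}; []~p there: 3:F. ✗
3: successors {4}; []~p there: 4:T. ✓
4: successors {5, 7}; []~p there: 5:T, 7:T. ✓
5: no successors, so [][]~p holds vacuously. ✓
7: no successors, so [][]~p holds vacuously. ✓
That's 4 of 5 worlds, so 4/5.

4/5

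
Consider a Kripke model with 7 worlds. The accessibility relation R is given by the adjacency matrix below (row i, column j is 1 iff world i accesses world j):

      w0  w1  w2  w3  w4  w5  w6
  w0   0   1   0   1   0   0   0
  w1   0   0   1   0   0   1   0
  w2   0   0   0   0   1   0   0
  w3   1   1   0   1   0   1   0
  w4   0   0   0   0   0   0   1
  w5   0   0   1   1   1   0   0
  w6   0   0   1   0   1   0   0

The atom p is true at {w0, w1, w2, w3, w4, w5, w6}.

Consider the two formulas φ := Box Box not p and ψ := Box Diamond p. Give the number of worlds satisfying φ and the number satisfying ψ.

0 and 7

For Box Box not p:
w0: successors {w1, w3}; Box not p there: w1:F, w3:F. ✗
w1: successors {w2, w5}; Box not p there: w2:F, w5:F. ✗
w2: successors {w4}; Box not p there: w4:F. ✗
w3: successors {w0, w1, w3, w5}; Box not p there: w0:F, w1:F, w3:F, w5:F. ✗
w4: successors {w6}; Box not p there: w6:F. ✗
w5: successors {w2, w3, w4}; Box not p there: w2:F, w3:F, w4:F. ✗
w6: successors {w2, w4}; Box not p there: w2:F, w4:F. ✗
— 0 worlds.
For Box Diamond p:
w0: successors {w1, w3}; Diamond p there: w1:T, w3:T. ✓
w1: successors {w2, w5}; Diamond p there: w2:T, w5:T. ✓
w2: successors {w4}; Diamond p there: w4:T. ✓
w3: successors {w0, w1, w3, w5}; Diamond p there: w0:T, w1:T, w3:T, w5:T. ✓
w4: successors {w6}; Diamond p there: w6:T. ✓
w5: successors {w2, w3, w4}; Diamond p there: w2:T, w3:T, w4:T. ✓
w6: successors {w2, w4}; Diamond p there: w2:T, w4:T. ✓
— 7 worlds.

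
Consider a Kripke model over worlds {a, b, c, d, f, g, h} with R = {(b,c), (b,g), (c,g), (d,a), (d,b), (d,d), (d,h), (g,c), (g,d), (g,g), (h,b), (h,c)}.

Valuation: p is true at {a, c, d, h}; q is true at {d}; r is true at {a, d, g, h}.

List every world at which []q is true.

{a, f}

a: no successors, so []q holds vacuously. ✓
b: successors {c, g}; q there: c:F, g:F. ✗
c: successors {g}; q there: g:F. ✗
d: successors {a, b, d, h}; q there: a:F, b:F, d:T, h:F. ✗
f: no successors, so []q holds vacuously. ✓
g: successors {c, d, g}; q there: c:F, d:T, g:F. ✗
h: successors {b, c}; q there: b:F, c:F. ✗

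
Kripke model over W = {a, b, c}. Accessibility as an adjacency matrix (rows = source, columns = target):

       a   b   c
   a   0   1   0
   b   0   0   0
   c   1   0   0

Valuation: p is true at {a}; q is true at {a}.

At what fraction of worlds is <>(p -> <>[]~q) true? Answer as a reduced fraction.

2/3

a: successors {b}; p -> <>[]~q there: b:T. ✓
b: no successors, so <>(p -> <>[]~q) fails. ✗
c: successors {a}; p -> <>[]~q there: a:T. ✓
That's 2 of 3 worlds, so 2/3.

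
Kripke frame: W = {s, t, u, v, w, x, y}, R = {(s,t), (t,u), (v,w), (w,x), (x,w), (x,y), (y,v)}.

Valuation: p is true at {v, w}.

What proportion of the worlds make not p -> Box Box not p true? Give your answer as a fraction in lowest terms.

5/7

s: not p is T, Box Box not p is T. ✓
t: not p is T, Box Box not p is T. ✓
u: not p is T, Box Box not p is T. ✓
v: not p is F, Box Box not p is T. ✓
w: not p is F, Box Box not p is F. ✓
x: not p is T, Box Box not p is F. ✗
y: not p is T, Box Box not p is F. ✗
That's 5 of 7 worlds, so 5/7.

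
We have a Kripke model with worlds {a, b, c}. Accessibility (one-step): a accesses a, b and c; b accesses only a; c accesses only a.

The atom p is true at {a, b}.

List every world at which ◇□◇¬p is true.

a: successors {a, b, c}; □◇¬p there: a:F, b:T, c:T. ✓
b: successors {a}; □◇¬p there: a:F. ✗
c: successors {a}; □◇¬p there: a:F. ✗

{a}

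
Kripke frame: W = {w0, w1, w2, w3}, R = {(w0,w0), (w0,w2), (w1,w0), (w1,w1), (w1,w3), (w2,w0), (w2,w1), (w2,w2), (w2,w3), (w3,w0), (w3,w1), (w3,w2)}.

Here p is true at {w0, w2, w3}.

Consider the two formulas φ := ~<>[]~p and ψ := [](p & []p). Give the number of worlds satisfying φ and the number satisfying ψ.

4 and 0

For ~<>[]~p:
w0: <>[]~p is F. ✓
w1: <>[]~p is F. ✓
w2: <>[]~p is F. ✓
w3: <>[]~p is F. ✓
— 4 worlds.
For [](p & []p):
w0: successors {w0, w2}; p & []p there: w0:T, w2:F. ✗
w1: successors {w0, w1, w3}; p & []p there: w0:T, w1:F, w3:F. ✗
w2: successors {w0, w1, w2, w3}; p & []p there: w0:T, w1:F, w2:F, w3:F. ✗
w3: successors {w0, w1, w2}; p & []p there: w0:T, w1:F, w2:F. ✗
— 0 worlds.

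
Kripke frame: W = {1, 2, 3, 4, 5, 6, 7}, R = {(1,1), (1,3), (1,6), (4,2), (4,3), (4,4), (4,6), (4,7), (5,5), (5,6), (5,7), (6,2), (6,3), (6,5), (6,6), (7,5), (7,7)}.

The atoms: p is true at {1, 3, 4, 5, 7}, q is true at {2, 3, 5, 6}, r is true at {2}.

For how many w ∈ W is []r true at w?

1: successors {1, 3, 6}; r there: 1:F, 3:F, 6:F. ✗
2: no successors, so []r holds vacuously. ✓
3: no successors, so []r holds vacuously. ✓
4: successors {2, 3, 4, 6, 7}; r there: 2:T, 3:F, 4:F, 6:F, 7:F. ✗
5: successors {5, 6, 7}; r there: 5:F, 6:F, 7:F. ✗
6: successors {2, 3, 5, 6}; r there: 2:T, 3:F, 5:F, 6:F. ✗
7: successors {5, 7}; r there: 5:F, 7:F. ✗
Satisfying worlds: {2, 3}.

2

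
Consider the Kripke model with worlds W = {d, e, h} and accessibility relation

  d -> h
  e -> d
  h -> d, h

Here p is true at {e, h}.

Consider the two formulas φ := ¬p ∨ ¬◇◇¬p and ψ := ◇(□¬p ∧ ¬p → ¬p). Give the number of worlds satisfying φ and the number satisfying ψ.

For ¬p ∨ ¬◇◇¬p:
d: ¬p is T, ¬◇◇¬p is F. ✓
e: ¬p is F, ¬◇◇¬p is T. ✓
h: ¬p is F, ¬◇◇¬p is F. ✗
— 2 worlds.
For ◇(□¬p ∧ ¬p → ¬p):
d: successors {h}; □¬p ∧ ¬p → ¬p there: h:T. ✓
e: successors {d}; □¬p ∧ ¬p → ¬p there: d:T. ✓
h: successors {d, h}; □¬p ∧ ¬p → ¬p there: d:T, h:T. ✓
— 3 worlds.

2 and 3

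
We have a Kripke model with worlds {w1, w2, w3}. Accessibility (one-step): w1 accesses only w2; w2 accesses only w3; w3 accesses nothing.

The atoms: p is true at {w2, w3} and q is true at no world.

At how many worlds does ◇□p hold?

w1: successors {w2}; □p there: w2:T. ✓
w2: successors {w3}; □p there: w3:T. ✓
w3: no successors, so ◇□p fails. ✗
Satisfying worlds: {w1, w2}.

2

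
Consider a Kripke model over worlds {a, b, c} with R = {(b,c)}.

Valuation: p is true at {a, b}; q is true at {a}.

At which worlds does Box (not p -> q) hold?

{a, c}

a: no successors, so Box (not p -> q) holds vacuously. ✓
b: successors {c}; not p -> q there: c:F. ✗
c: no successors, so Box (not p -> q) holds vacuously. ✓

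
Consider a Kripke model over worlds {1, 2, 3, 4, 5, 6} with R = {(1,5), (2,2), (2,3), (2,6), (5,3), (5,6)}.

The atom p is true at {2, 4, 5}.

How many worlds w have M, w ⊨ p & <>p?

1: p is F, <>p is T. ✗
2: p is T, <>p is T. ✓
3: p is F, <>p is F. ✗
4: p is T, <>p is F. ✗
5: p is T, <>p is F. ✗
6: p is F, <>p is F. ✗
Satisfying worlds: {2}.

1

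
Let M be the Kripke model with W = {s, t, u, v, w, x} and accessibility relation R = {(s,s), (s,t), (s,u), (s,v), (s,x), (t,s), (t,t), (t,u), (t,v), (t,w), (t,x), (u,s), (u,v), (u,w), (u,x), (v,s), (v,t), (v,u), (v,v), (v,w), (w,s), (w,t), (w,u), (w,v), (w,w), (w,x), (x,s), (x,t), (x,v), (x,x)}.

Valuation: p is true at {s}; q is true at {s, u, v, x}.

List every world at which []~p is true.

s: successors {s, t, u, v, x}; ~p there: s:F, t:T, u:T, v:T, x:T. ✗
t: successors {s, t, u, v, w, x}; ~p there: s:F, t:T, u:T, v:T, w:T, x:T. ✗
u: successors {s, v, w, x}; ~p there: s:F, v:T, w:T, x:T. ✗
v: successors {s, t, u, v, w}; ~p there: s:F, t:T, u:T, v:T, w:T. ✗
w: successors {s, t, u, v, w, x}; ~p there: s:F, t:T, u:T, v:T, w:T, x:T. ✗
x: successors {s, t, v, x}; ~p there: s:F, t:T, v:T, x:T. ✗

∅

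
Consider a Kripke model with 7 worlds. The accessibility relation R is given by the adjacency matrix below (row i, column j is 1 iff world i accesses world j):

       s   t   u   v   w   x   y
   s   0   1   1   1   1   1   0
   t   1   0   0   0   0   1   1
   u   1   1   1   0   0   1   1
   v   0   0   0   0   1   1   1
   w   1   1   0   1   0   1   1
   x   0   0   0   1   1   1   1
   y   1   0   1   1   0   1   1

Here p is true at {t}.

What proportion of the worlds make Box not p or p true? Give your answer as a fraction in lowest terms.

4/7

s: Box not p is F, p is F. ✗
t: Box not p is T, p is T. ✓
u: Box not p is F, p is F. ✗
v: Box not p is T, p is F. ✓
w: Box not p is F, p is F. ✗
x: Box not p is T, p is F. ✓
y: Box not p is T, p is F. ✓
That's 4 of 7 worlds, so 4/7.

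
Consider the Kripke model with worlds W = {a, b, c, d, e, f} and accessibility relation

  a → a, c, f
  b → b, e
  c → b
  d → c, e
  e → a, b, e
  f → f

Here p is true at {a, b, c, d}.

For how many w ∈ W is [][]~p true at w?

1

a: successors {a, c, f}; []~p there: a:F, c:F, f:T. ✗
b: successors {b, e}; []~p there: b:F, e:F. ✗
c: successors {b}; []~p there: b:F. ✗
d: successors {c, e}; []~p there: c:F, e:F. ✗
e: successors {a, b, e}; []~p there: a:F, b:F, e:F. ✗
f: successors {f}; []~p there: f:T. ✓
Satisfying worlds: {f}.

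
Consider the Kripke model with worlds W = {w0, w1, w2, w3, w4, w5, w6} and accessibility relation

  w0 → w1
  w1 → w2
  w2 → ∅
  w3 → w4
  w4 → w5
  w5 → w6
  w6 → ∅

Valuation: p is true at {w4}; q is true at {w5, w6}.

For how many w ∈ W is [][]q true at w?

6

w0: successors {w1}; []q there: w1:F. ✗
w1: successors {w2}; []q there: w2:T. ✓
w2: no successors, so [][]q holds vacuously. ✓
w3: successors {w4}; []q there: w4:T. ✓
w4: successors {w5}; []q there: w5:T. ✓
w5: successors {w6}; []q there: w6:T. ✓
w6: no successors, so [][]q holds vacuously. ✓
Satisfying worlds: {w1, w2, w3, w4, w5, w6}.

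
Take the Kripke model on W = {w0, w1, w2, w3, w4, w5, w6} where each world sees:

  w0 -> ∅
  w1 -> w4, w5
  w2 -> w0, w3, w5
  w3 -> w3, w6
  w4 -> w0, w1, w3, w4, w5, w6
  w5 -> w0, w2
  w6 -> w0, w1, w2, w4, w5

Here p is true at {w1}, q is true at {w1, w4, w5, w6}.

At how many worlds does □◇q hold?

w0: no successors, so □◇q holds vacuously. ✓
w1: successors {w4, w5}; ◇q there: w4:T, w5:F. ✗
w2: successors {w0, w3, w5}; ◇q there: w0:F, w3:T, w5:F. ✗
w3: successors {w3, w6}; ◇q there: w3:T, w6:T. ✓
w4: successors {w0, w1, w3, w4, w5, w6}; ◇q there: w0:F, w1:T, w3:T, w4:T, w5:F, w6:T. ✗
w5: successors {w0, w2}; ◇q there: w0:F, w2:T. ✗
w6: successors {w0, w1, w2, w4, w5}; ◇q there: w0:F, w1:T, w2:T, w4:T, w5:F. ✗
Satisfying worlds: {w0, w3}.

2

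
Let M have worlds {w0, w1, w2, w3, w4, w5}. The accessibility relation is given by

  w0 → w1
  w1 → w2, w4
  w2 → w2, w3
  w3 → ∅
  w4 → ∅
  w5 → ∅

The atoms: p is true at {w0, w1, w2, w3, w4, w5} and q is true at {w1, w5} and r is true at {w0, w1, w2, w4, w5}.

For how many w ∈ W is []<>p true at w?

w0: successors {w1}; <>p there: w1:T. ✓
w1: successors {w2, w4}; <>p there: w2:T, w4:F. ✗
w2: successors {w2, w3}; <>p there: w2:T, w3:F. ✗
w3: no successors, so []<>p holds vacuously. ✓
w4: no successors, so []<>p holds vacuously. ✓
w5: no successors, so []<>p holds vacuously. ✓
Satisfying worlds: {w0, w3, w4, w5}.

4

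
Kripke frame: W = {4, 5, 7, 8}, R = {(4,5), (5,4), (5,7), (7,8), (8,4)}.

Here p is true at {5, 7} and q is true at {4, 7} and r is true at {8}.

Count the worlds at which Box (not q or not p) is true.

3

4: successors {5}; not q or not p there: 5:T. ✓
5: successors {4, 7}; not q or not p there: 4:T, 7:F. ✗
7: successors {8}; not q or not p there: 8:T. ✓
8: successors {4}; not q or not p there: 4:T. ✓
Satisfying worlds: {4, 7, 8}.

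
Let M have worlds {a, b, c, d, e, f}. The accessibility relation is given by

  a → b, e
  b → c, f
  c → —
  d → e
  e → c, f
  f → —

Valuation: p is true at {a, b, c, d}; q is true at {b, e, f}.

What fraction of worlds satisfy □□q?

2/3

a: successors {b, e}; □q there: b:F, e:F. ✗
b: successors {c, f}; □q there: c:T, f:T. ✓
c: no successors, so □□q holds vacuously. ✓
d: successors {e}; □q there: e:F. ✗
e: successors {c, f}; □q there: c:T, f:T. ✓
f: no successors, so □□q holds vacuously. ✓
That's 4 of 6 worlds, so 4/6 = 2/3.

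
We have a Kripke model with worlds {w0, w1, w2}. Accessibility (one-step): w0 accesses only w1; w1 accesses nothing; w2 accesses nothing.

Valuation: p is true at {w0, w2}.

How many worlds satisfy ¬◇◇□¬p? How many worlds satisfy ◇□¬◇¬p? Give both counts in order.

3 and 1

For ¬◇◇□¬p:
w0: ◇◇□¬p is F. ✓
w1: ◇◇□¬p is F. ✓
w2: ◇◇□¬p is F. ✓
— 3 worlds.
For ◇□¬◇¬p:
w0: successors {w1}; □¬◇¬p there: w1:T. ✓
w1: no successors, so ◇□¬◇¬p fails. ✗
w2: no successors, so ◇□¬◇¬p fails. ✗
— 1 world.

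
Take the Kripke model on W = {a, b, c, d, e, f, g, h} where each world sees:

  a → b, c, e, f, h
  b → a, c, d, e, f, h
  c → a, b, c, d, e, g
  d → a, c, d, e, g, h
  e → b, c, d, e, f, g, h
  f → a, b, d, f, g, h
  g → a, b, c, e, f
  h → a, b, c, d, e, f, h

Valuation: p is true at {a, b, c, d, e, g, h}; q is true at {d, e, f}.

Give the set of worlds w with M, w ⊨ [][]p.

∅

a: successors {b, c, e, f, h}; []p there: b:F, c:T, e:F, f:F, h:F. ✗
b: successors {a, c, d, e, f, h}; []p there: a:F, c:T, d:T, e:F, f:F, h:F. ✗
c: successors {a, b, c, d, e, g}; []p there: a:F, b:F, c:T, d:T, e:F, g:F. ✗
d: successors {a, c, d, e, g, h}; []p there: a:F, c:T, d:T, e:F, g:F, h:F. ✗
e: successors {b, c, d, e, f, g, h}; []p there: b:F, c:T, d:T, e:F, f:F, g:F, h:F. ✗
f: successors {a, b, d, f, g, h}; []p there: a:F, b:F, d:T, f:F, g:F, h:F. ✗
g: successors {a, b, c, e, f}; []p there: a:F, b:F, c:T, e:F, f:F. ✗
h: successors {a, b, c, d, e, f, h}; []p there: a:F, b:F, c:T, d:T, e:F, f:F, h:F. ✗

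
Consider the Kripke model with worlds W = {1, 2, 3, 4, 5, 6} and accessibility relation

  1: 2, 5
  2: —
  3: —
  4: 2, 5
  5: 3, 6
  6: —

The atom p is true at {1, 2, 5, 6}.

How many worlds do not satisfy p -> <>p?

2

1: p is T, <>p is T. ✓
2: p is T, <>p is F. ✗
3: p is F, <>p is F. ✓
4: p is F, <>p is T. ✓
5: p is T, <>p is T. ✓
6: p is T, <>p is F. ✗
Satisfying worlds: {1, 3, 4, 5}.
So p -> <>p fails at the other 2 worlds.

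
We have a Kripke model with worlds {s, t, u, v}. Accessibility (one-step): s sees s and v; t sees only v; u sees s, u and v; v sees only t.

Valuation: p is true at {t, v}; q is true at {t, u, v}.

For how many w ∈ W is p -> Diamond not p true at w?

2

s: p is F, Diamond not p is T. ✓
t: p is T, Diamond not p is F. ✗
u: p is F, Diamond not p is T. ✓
v: p is T, Diamond not p is F. ✗
Satisfying worlds: {s, u}.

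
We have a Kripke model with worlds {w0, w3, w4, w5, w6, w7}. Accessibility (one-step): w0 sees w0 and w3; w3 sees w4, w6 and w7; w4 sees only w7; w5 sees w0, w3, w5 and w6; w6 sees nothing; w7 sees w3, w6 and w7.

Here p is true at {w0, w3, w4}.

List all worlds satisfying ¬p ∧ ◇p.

w0: ¬p is F, ◇p is T. ✗
w3: ¬p is F, ◇p is T. ✗
w4: ¬p is F, ◇p is F. ✗
w5: ¬p is T, ◇p is T. ✓
w6: ¬p is T, ◇p is F. ✗
w7: ¬p is T, ◇p is T. ✓

{w5, w7}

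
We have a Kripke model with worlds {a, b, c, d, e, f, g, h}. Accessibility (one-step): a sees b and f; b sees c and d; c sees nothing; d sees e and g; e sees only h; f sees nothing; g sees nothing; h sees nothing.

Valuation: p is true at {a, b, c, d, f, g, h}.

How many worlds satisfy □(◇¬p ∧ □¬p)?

a: successors {b, f}; ◇¬p ∧ □¬p there: b:F, f:F. ✗
b: successors {c, d}; ◇¬p ∧ □¬p there: c:F, d:F. ✗
c: no successors, so □(◇¬p ∧ □¬p) holds vacuously. ✓
d: successors {e, g}; ◇¬p ∧ □¬p there: e:F, g:F. ✗
e: successors {h}; ◇¬p ∧ □¬p there: h:F. ✗
f: no successors, so □(◇¬p ∧ □¬p) holds vacuously. ✓
g: no successors, so □(◇¬p ∧ □¬p) holds vacuously. ✓
h: no successors, so □(◇¬p ∧ □¬p) holds vacuously. ✓
Satisfying worlds: {c, f, g, h}.

4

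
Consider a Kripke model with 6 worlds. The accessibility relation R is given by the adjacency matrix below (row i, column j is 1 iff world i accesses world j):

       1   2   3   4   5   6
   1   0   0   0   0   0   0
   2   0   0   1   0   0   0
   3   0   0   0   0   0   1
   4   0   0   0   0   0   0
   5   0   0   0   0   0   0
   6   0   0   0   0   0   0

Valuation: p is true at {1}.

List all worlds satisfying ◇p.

1: no successors, so ◇p fails. ✗
2: successors {3}; p there: 3:F. ✗
3: successors {6}; p there: 6:F. ✗
4: no successors, so ◇p fails. ✗
5: no successors, so ◇p fails. ✗
6: no successors, so ◇p fails. ✗

∅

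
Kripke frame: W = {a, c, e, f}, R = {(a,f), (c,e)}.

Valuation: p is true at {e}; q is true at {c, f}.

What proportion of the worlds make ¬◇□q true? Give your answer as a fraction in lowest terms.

1/2

a: ◇□q is T. ✗
c: ◇□q is T. ✗
e: ◇□q is F. ✓
f: ◇□q is F. ✓
That's 2 of 4 worlds, so 2/4 = 1/2.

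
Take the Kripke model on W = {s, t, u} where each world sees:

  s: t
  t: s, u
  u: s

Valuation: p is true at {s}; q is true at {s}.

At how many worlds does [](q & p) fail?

s: successors {t}; q & p there: t:F. ✗
t: successors {s, u}; q & p there: s:T, u:F. ✗
u: successors {s}; q & p there: s:T. ✓
Satisfying worlds: {u}.
So [](q & p) fails at the other 2 worlds.

2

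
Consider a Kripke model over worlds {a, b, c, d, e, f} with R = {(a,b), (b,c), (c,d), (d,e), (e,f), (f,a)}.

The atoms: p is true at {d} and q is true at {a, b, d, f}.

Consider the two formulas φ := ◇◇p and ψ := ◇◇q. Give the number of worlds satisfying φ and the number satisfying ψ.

1 and 4

For ◇◇p:
a: successors {b}; ◇p there: b:F. ✗
b: successors {c}; ◇p there: c:T. ✓
c: successors {d}; ◇p there: d:F. ✗
d: successors {e}; ◇p there: e:F. ✗
e: successors {f}; ◇p there: f:F. ✗
f: successors {a}; ◇p there: a:F. ✗
— 1 world.
For ◇◇q:
a: successors {b}; ◇q there: b:F. ✗
b: successors {c}; ◇q there: c:T. ✓
c: successors {d}; ◇q there: d:F. ✗
d: successors {e}; ◇q there: e:T. ✓
e: successors {f}; ◇q there: f:T. ✓
f: successors {a}; ◇q there: a:T. ✓
— 4 worlds.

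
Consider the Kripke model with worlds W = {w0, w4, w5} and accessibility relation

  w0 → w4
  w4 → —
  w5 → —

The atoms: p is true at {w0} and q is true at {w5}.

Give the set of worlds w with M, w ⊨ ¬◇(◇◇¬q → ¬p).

{w4, w5}

w0: ◇(◇◇¬q → ¬p) is T. ✗
w4: ◇(◇◇¬q → ¬p) is F. ✓
w5: ◇(◇◇¬q → ¬p) is F. ✓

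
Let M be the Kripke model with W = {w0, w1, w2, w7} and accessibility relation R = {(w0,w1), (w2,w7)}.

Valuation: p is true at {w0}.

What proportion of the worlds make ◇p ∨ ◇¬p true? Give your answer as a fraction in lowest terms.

w0: ◇p is F, ◇¬p is T. ✓
w1: ◇p is F, ◇¬p is F. ✗
w2: ◇p is F, ◇¬p is T. ✓
w7: ◇p is F, ◇¬p is F. ✗
That's 2 of 4 worlds, so 2/4 = 1/2.

1/2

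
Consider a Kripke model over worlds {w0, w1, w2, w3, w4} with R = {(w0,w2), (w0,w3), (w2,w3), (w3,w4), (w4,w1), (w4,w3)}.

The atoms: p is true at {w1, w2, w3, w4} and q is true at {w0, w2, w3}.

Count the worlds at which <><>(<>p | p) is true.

4

w0: successors {w2, w3}; <>(<>p | p) there: w2:T, w3:T. ✓
w1: no successors, so <><>(<>p | p) fails. ✗
w2: successors {w3}; <>(<>p | p) there: w3:T. ✓
w3: successors {w4}; <>(<>p | p) there: w4:T. ✓
w4: successors {w1, w3}; <>(<>p | p) there: w1:F, w3:T. ✓
Satisfying worlds: {w0, w2, w3, w4}.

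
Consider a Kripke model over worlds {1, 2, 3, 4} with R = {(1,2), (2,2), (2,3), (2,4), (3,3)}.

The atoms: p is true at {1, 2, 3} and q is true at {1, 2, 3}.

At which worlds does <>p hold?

{1, 2, 3}

1: successors {2}; p there: 2:T. ✓
2: successors {2, 3, 4}; p there: 2:T, 3:T, 4:F. ✓
3: successors {3}; p there: 3:T. ✓
4: no successors, so <>p fails. ✗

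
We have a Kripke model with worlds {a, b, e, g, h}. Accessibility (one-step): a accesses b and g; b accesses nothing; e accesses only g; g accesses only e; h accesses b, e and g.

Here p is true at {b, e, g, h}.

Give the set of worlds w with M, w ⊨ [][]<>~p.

a: successors {b, g}; []<>~p there: b:T, g:F. ✗
b: no successors, so [][]<>~p holds vacuously. ✓
e: successors {g}; []<>~p there: g:F. ✗
g: successors {e}; []<>~p there: e:F. ✗
h: successors {b, e, g}; []<>~p there: b:T, e:F, g:F. ✗

{b}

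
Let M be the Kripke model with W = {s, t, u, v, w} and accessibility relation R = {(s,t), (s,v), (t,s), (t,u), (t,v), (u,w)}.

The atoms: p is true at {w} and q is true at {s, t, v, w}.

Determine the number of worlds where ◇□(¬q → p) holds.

3

s: successors {t, v}; □(¬q → p) there: t:F, v:T. ✓
t: successors {s, u, v}; □(¬q → p) there: s:T, u:T, v:T. ✓
u: successors {w}; □(¬q → p) there: w:T. ✓
v: no successors, so ◇□(¬q → p) fails. ✗
w: no successors, so ◇□(¬q → p) fails. ✗
Satisfying worlds: {s, t, u}.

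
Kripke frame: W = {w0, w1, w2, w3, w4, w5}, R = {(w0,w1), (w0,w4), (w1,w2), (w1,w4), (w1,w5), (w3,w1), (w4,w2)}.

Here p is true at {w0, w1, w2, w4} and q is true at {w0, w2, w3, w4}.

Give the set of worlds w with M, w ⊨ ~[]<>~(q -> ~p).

{w1, w4}

w0: []<>~(q -> ~p) is T. ✗
w1: []<>~(q -> ~p) is F. ✓
w2: []<>~(q -> ~p) is T. ✗
w3: []<>~(q -> ~p) is T. ✗
w4: []<>~(q -> ~p) is F. ✓
w5: []<>~(q -> ~p) is T. ✗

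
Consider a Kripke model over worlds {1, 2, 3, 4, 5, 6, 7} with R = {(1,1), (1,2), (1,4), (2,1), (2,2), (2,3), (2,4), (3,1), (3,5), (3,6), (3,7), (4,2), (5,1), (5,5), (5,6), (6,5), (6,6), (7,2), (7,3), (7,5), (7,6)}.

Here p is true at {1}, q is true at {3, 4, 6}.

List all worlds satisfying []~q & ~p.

{4}

1: []~q is F, ~p is F. ✗
2: []~q is F, ~p is T. ✗
3: []~q is F, ~p is T. ✗
4: []~q is T, ~p is T. ✓
5: []~q is F, ~p is T. ✗
6: []~q is F, ~p is T. ✗
7: []~q is F, ~p is T. ✗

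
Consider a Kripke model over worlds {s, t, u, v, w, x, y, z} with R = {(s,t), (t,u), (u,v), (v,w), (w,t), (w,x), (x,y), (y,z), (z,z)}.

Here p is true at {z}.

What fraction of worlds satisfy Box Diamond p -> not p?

s: Box Diamond p is F, not p is T. ✓
t: Box Diamond p is F, not p is T. ✓
u: Box Diamond p is F, not p is T. ✓
v: Box Diamond p is F, not p is T. ✓
w: Box Diamond p is F, not p is T. ✓
x: Box Diamond p is T, not p is T. ✓
y: Box Diamond p is T, not p is T. ✓
z: Box Diamond p is T, not p is F. ✗
That's 7 of 8 worlds, so 7/8.

7/8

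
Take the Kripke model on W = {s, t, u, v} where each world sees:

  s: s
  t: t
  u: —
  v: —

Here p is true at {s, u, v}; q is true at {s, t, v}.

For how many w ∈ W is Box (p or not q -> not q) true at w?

s: successors {s}; p or not q -> not q there: s:F. ✗
t: successors {t}; p or not q -> not q there: t:T. ✓
u: no successors, so Box (p or not q -> not q) holds vacuously. ✓
v: no successors, so Box (p or not q -> not q) holds vacuously. ✓
Satisfying worlds: {t, u, v}.

3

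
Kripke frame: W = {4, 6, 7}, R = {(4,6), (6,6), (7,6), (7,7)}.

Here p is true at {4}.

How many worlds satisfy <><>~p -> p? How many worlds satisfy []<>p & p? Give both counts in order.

For <><>~p -> p:
4: <><>~p is T, p is T. ✓
6: <><>~p is T, p is F. ✗
7: <><>~p is T, p is F. ✗
— 1 world.
For []<>p & p:
4: []<>p is F, p is T. ✗
6: []<>p is F, p is F. ✗
7: []<>p is F, p is F. ✗
— 0 worlds.

1 and 0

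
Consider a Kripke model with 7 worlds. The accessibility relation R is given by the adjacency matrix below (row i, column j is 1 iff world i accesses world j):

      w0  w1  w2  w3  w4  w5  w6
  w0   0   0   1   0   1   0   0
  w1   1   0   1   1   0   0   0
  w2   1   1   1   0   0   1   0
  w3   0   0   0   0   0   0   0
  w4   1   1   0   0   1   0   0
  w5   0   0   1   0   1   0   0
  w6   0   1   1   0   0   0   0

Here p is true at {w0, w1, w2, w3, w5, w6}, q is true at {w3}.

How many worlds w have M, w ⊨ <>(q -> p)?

6

w0: successors {w2, w4}; q -> p there: w2:T, w4:T. ✓
w1: successors {w0, w2, w3}; q -> p there: w0:T, w2:T, w3:T. ✓
w2: successors {w0, w1, w2, w5}; q -> p there: w0:T, w1:T, w2:T, w5:T. ✓
w3: no successors, so <>(q -> p) fails. ✗
w4: successors {w0, w1, w4}; q -> p there: w0:T, w1:T, w4:T. ✓
w5: successors {w2, w4}; q -> p there: w2:T, w4:T. ✓
w6: successors {w1, w2}; q -> p there: w1:T, w2:T. ✓
Satisfying worlds: {w0, w1, w2, w4, w5, w6}.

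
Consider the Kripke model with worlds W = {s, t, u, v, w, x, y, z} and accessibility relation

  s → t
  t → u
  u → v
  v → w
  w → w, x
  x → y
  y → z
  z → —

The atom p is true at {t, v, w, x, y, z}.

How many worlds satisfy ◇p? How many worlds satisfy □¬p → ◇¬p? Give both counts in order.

6 and 7

For ◇p:
s: successors {t}; p there: t:T. ✓
t: successors {u}; p there: u:F. ✗
u: successors {v}; p there: v:T. ✓
v: successors {w}; p there: w:T. ✓
w: successors {w, x}; p there: w:T, x:T. ✓
x: successors {y}; p there: y:T. ✓
y: successors {z}; p there: z:T. ✓
z: no successors, so ◇p fails. ✗
— 6 worlds.
For □¬p → ◇¬p:
s: □¬p is F, ◇¬p is F. ✓
t: □¬p is T, ◇¬p is T. ✓
u: □¬p is F, ◇¬p is F. ✓
v: □¬p is F, ◇¬p is F. ✓
w: □¬p is F, ◇¬p is F. ✓
x: □¬p is F, ◇¬p is F. ✓
y: □¬p is F, ◇¬p is F. ✓
z: □¬p is T, ◇¬p is F. ✗
— 7 worlds.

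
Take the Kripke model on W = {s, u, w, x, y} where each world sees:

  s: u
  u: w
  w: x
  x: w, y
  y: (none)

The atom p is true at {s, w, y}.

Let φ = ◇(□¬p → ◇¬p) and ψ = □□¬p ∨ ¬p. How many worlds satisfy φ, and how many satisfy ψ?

For ◇(□¬p → ◇¬p):
s: successors {u}; □¬p → ◇¬p there: u:T. ✓
u: successors {w}; □¬p → ◇¬p there: w:T. ✓
w: successors {x}; □¬p → ◇¬p there: x:T. ✓
x: successors {w, y}; □¬p → ◇¬p there: w:T, y:F. ✓
y: no successors, so ◇(□¬p → ◇¬p) fails. ✗
— 4 worlds.
For □□¬p ∨ ¬p:
s: □□¬p is F, ¬p is F. ✗
u: □□¬p is T, ¬p is T. ✓
w: □□¬p is F, ¬p is F. ✗
x: □□¬p is T, ¬p is T. ✓
y: □□¬p is T, ¬p is F. ✓
— 3 worlds.

4 and 3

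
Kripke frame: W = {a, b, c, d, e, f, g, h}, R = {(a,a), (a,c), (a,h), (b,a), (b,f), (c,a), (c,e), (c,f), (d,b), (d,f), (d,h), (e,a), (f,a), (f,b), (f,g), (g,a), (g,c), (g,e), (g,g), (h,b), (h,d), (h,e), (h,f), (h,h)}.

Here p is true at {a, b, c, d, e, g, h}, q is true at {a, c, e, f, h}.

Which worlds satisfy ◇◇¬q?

a: successors {a, c, h}; ◇¬q there: a:F, c:F, h:T. ✓
b: successors {a, f}; ◇¬q there: a:F, f:T. ✓
c: successors {a, e, f}; ◇¬q there: a:F, e:F, f:T. ✓
d: successors {b, f, h}; ◇¬q there: b:F, f:T, h:T. ✓
e: successors {a}; ◇¬q there: a:F. ✗
f: successors {a, b, g}; ◇¬q there: a:F, b:F, g:T. ✓
g: successors {a, c, e, g}; ◇¬q there: a:F, c:F, e:F, g:T. ✓
h: successors {b, d, e, f, h}; ◇¬q there: b:F, d:T, e:F, f:T, h:T. ✓

{a, b, c, d, f, g, h}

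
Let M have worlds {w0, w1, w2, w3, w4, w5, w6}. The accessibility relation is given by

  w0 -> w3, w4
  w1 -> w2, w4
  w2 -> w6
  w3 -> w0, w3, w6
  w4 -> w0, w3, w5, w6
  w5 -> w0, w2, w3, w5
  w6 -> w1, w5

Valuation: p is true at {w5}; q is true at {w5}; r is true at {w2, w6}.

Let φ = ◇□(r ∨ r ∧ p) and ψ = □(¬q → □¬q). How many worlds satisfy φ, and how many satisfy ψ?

2 and 2

For ◇□(r ∨ r ∧ p):
w0: successors {w3, w4}; □(r ∨ r ∧ p) there: w3:F, w4:F. ✗
w1: successors {w2, w4}; □(r ∨ r ∧ p) there: w2:T, w4:F. ✓
w2: successors {w6}; □(r ∨ r ∧ p) there: w6:F. ✗
w3: successors {w0, w3, w6}; □(r ∨ r ∧ p) there: w0:F, w3:F, w6:F. ✗
w4: successors {w0, w3, w5, w6}; □(r ∨ r ∧ p) there: w0:F, w3:F, w5:F, w6:F. ✗
w5: successors {w0, w2, w3, w5}; □(r ∨ r ∧ p) there: w0:F, w2:T, w3:F, w5:F. ✓
w6: successors {w1, w5}; □(r ∨ r ∧ p) there: w1:F, w5:F. ✗
— 2 worlds.
For □(¬q → □¬q):
w0: successors {w3, w4}; ¬q → □¬q there: w3:T, w4:F. ✗
w1: successors {w2, w4}; ¬q → □¬q there: w2:T, w4:F. ✗
w2: successors {w6}; ¬q → □¬q there: w6:F. ✗
w3: successors {w0, w3, w6}; ¬q → □¬q there: w0:T, w3:T, w6:F. ✗
w4: successors {w0, w3, w5, w6}; ¬q → □¬q there: w0:T, w3:T, w5:T, w6:F. ✗
w5: successors {w0, w2, w3, w5}; ¬q → □¬q there: w0:T, w2:T, w3:T, w5:T. ✓
w6: successors {w1, w5}; ¬q → □¬q there: w1:T, w5:T. ✓
— 2 worlds.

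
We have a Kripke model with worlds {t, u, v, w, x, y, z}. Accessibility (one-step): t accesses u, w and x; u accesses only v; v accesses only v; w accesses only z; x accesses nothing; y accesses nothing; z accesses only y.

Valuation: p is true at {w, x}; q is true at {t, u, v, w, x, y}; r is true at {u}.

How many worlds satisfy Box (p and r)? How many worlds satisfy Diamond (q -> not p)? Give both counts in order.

For Box (p and r):
t: successors {u, w, x}; p and r there: u:F, w:F, x:F. ✗
u: successors {v}; p and r there: v:F. ✗
v: successors {v}; p and r there: v:F. ✗
w: successors {z}; p and r there: z:F. ✗
x: no successors, so Box (p and r) holds vacuously. ✓
y: no successors, so Box (p and r) holds vacuously. ✓
z: successors {y}; p and r there: y:F. ✗
— 2 worlds.
For Diamond (q -> not p):
t: successors {u, w, x}; q -> not p there: u:T, w:F, x:F. ✓
u: successors {v}; q -> not p there: v:T. ✓
v: successors {v}; q -> not p there: v:T. ✓
w: successors {z}; q -> not p there: z:T. ✓
x: no successors, so Diamond (q -> not p) fails. ✗
y: no successors, so Diamond (q -> not p) fails. ✗
z: successors {y}; q -> not p there: y:T. ✓
— 5 worlds.

2 and 5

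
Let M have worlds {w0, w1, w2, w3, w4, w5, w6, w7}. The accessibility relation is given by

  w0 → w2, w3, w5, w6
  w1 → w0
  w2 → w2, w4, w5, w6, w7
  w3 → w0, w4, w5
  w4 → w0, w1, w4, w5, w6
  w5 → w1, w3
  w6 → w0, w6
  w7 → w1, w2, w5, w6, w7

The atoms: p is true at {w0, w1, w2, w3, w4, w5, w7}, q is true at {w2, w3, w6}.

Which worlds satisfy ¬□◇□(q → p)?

w0: □◇□(q → p) is F. ✓
w1: □◇□(q → p) is T. ✗
w2: □◇□(q → p) is F. ✓
w3: □◇□(q → p) is T. ✗
w4: □◇□(q → p) is F. ✓
w5: □◇□(q → p) is F. ✓
w6: □◇□(q → p) is F. ✓
w7: □◇□(q → p) is F. ✓

{w0, w2, w4, w5, w6, w7}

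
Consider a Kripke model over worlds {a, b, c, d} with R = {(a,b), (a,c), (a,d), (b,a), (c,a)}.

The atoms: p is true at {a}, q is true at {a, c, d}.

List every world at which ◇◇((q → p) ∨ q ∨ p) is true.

{a, b, c}

a: successors {b, c, d}; ◇((q → p) ∨ q ∨ p) there: b:T, c:T, d:F. ✓
b: successors {a}; ◇((q → p) ∨ q ∨ p) there: a:T. ✓
c: successors {a}; ◇((q → p) ∨ q ∨ p) there: a:T. ✓
d: no successors, so ◇◇((q → p) ∨ q ∨ p) fails. ✗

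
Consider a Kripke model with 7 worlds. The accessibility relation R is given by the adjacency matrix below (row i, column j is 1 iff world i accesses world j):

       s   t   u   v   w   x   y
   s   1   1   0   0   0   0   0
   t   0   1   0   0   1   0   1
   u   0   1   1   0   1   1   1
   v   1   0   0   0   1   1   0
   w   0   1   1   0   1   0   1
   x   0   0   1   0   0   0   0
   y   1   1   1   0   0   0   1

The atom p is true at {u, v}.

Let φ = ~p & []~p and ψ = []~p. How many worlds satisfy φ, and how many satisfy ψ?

2 and 3

For ~p & []~p:
s: ~p is T, []~p is T. ✓
t: ~p is T, []~p is T. ✓
u: ~p is F, []~p is F. ✗
v: ~p is F, []~p is T. ✗
w: ~p is T, []~p is F. ✗
x: ~p is T, []~p is F. ✗
y: ~p is T, []~p is F. ✗
— 2 worlds.
For []~p:
s: successors {s, t}; ~p there: s:T, t:T. ✓
t: successors {t, w, y}; ~p there: t:T, w:T, y:T. ✓
u: successors {t, u, w, x, y}; ~p there: t:T, u:F, w:T, x:T, y:T. ✗
v: successors {s, w, x}; ~p there: s:T, w:T, x:T. ✓
w: successors {t, u, w, y}; ~p there: t:T, u:F, w:T, y:T. ✗
x: successors {u}; ~p there: u:F. ✗
y: successors {s, t, u, y}; ~p there: s:T, t:T, u:F, y:T. ✗
— 3 worlds.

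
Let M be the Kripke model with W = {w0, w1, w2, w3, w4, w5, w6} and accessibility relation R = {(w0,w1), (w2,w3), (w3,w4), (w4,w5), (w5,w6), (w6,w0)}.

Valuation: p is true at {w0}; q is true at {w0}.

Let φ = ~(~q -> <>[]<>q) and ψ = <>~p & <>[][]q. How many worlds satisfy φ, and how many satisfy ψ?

For ~(~q -> <>[]<>q):
w0: ~q -> <>[]<>q is T. ✗
w1: ~q -> <>[]<>q is F. ✓
w2: ~q -> <>[]<>q is F. ✓
w3: ~q -> <>[]<>q is F. ✓
w4: ~q -> <>[]<>q is T. ✗
w5: ~q -> <>[]<>q is F. ✓
w6: ~q -> <>[]<>q is F. ✓
— 5 worlds.
For <>~p & <>[][]q:
w0: <>~p is T, <>[][]q is T. ✓
w1: <>~p is F, <>[][]q is F. ✗
w2: <>~p is T, <>[][]q is F. ✗
w3: <>~p is T, <>[][]q is F. ✗
w4: <>~p is T, <>[][]q is T. ✓
w5: <>~p is T, <>[][]q is F. ✗
w6: <>~p is F, <>[][]q is T. ✗
— 2 worlds.

5 and 2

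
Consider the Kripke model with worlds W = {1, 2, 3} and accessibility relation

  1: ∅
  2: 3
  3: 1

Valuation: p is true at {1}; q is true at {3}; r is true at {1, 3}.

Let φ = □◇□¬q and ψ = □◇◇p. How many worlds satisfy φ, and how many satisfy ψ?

For □◇□¬q:
1: no successors, so □◇□¬q holds vacuously. ✓
2: successors {3}; ◇□¬q there: 3:T. ✓
3: successors {1}; ◇□¬q there: 1:F. ✗
— 2 worlds.
For □◇◇p:
1: no successors, so □◇◇p holds vacuously. ✓
2: successors {3}; ◇◇p there: 3:F. ✗
3: successors {1}; ◇◇p there: 1:F. ✗
— 1 world.

2 and 1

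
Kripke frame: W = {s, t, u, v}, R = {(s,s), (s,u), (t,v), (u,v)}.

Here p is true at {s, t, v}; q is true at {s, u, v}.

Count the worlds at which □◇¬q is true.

1

s: successors {s, u}; ◇¬q there: s:F, u:F. ✗
t: successors {v}; ◇¬q there: v:F. ✗
u: successors {v}; ◇¬q there: v:F. ✗
v: no successors, so □◇¬q holds vacuously. ✓
Satisfying worlds: {v}.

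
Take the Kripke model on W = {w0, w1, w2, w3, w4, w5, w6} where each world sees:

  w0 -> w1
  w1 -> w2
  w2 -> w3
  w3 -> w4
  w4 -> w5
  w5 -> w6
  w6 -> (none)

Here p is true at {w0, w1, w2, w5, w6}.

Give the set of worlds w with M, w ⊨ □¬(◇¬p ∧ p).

w0: successors {w1}; ¬(◇¬p ∧ p) there: w1:T. ✓
w1: successors {w2}; ¬(◇¬p ∧ p) there: w2:F. ✗
w2: successors {w3}; ¬(◇¬p ∧ p) there: w3:T. ✓
w3: successors {w4}; ¬(◇¬p ∧ p) there: w4:T. ✓
w4: successors {w5}; ¬(◇¬p ∧ p) there: w5:T. ✓
w5: successors {w6}; ¬(◇¬p ∧ p) there: w6:T. ✓
w6: no successors, so □¬(◇¬p ∧ p) holds vacuously. ✓

{w0, w2, w3, w4, w5, w6}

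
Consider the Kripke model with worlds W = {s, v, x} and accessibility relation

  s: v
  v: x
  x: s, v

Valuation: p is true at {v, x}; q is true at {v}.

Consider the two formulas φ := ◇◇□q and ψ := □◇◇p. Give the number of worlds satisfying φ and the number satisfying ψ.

For ◇◇□q:
s: successors {v}; ◇□q there: v:F. ✗
v: successors {x}; ◇□q there: x:T. ✓
x: successors {s, v}; ◇□q there: s:F, v:F. ✗
— 1 world.
For □◇◇p:
s: successors {v}; ◇◇p there: v:T. ✓
v: successors {x}; ◇◇p there: x:T. ✓
x: successors {s, v}; ◇◇p there: s:T, v:T. ✓
— 3 worlds.

1 and 3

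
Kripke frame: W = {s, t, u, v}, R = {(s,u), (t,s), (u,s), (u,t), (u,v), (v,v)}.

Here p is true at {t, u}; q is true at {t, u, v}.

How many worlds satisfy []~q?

1

s: successors {u}; ~q there: u:F. ✗
t: successors {s}; ~q there: s:T. ✓
u: successors {s, t, v}; ~q there: s:T, t:F, v:F. ✗
v: successors {v}; ~q there: v:F. ✗
Satisfying worlds: {t}.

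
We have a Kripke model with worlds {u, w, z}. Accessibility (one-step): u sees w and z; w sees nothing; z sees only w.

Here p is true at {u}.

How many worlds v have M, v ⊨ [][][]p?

3

u: successors {w, z}; [][]p there: w:T, z:T. ✓
w: no successors, so [][][]p holds vacuously. ✓
z: successors {w}; [][]p there: w:T. ✓
Satisfying worlds: {u, w, z}.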